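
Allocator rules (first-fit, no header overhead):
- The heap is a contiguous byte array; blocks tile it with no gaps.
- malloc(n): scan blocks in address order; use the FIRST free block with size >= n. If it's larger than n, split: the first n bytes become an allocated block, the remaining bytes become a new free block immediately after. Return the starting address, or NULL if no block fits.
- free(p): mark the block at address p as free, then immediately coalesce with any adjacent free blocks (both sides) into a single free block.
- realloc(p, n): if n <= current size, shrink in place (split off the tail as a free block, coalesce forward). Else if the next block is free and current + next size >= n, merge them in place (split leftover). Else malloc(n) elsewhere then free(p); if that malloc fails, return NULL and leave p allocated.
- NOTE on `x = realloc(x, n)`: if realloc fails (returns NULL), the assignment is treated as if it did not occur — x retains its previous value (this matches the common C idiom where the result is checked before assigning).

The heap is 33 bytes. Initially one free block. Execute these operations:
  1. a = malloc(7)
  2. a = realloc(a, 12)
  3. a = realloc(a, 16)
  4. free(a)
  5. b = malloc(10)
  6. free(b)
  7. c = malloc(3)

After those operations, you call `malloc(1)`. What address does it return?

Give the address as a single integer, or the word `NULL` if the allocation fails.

Op 1: a = malloc(7) -> a = 0; heap: [0-6 ALLOC][7-32 FREE]
Op 2: a = realloc(a, 12) -> a = 0; heap: [0-11 ALLOC][12-32 FREE]
Op 3: a = realloc(a, 16) -> a = 0; heap: [0-15 ALLOC][16-32 FREE]
Op 4: free(a) -> (freed a); heap: [0-32 FREE]
Op 5: b = malloc(10) -> b = 0; heap: [0-9 ALLOC][10-32 FREE]
Op 6: free(b) -> (freed b); heap: [0-32 FREE]
Op 7: c = malloc(3) -> c = 0; heap: [0-2 ALLOC][3-32 FREE]
malloc(1): first-fit scan over [0-2 ALLOC][3-32 FREE] -> 3

Answer: 3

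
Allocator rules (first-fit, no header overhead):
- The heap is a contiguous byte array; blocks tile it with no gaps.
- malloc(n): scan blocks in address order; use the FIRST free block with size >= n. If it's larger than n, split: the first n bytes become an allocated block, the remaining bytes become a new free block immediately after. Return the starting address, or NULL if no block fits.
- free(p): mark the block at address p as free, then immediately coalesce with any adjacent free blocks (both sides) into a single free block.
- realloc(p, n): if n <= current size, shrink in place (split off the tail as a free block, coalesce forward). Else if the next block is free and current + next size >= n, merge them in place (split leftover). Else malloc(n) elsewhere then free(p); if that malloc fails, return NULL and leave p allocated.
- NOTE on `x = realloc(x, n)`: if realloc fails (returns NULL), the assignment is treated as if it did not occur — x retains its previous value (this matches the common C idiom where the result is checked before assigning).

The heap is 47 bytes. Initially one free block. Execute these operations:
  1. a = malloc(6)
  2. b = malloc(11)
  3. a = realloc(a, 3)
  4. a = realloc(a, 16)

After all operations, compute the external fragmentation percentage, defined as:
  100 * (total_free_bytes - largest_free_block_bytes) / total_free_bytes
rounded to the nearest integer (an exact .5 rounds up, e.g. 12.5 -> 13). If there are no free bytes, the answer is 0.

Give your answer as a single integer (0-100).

Answer: 30

Derivation:
Op 1: a = malloc(6) -> a = 0; heap: [0-5 ALLOC][6-46 FREE]
Op 2: b = malloc(11) -> b = 6; heap: [0-5 ALLOC][6-16 ALLOC][17-46 FREE]
Op 3: a = realloc(a, 3) -> a = 0; heap: [0-2 ALLOC][3-5 FREE][6-16 ALLOC][17-46 FREE]
Op 4: a = realloc(a, 16) -> a = 17; heap: [0-5 FREE][6-16 ALLOC][17-32 ALLOC][33-46 FREE]
Free blocks: [6 14] total_free=20 largest=14 -> 100*(20-14)/20 = 600/20 = 30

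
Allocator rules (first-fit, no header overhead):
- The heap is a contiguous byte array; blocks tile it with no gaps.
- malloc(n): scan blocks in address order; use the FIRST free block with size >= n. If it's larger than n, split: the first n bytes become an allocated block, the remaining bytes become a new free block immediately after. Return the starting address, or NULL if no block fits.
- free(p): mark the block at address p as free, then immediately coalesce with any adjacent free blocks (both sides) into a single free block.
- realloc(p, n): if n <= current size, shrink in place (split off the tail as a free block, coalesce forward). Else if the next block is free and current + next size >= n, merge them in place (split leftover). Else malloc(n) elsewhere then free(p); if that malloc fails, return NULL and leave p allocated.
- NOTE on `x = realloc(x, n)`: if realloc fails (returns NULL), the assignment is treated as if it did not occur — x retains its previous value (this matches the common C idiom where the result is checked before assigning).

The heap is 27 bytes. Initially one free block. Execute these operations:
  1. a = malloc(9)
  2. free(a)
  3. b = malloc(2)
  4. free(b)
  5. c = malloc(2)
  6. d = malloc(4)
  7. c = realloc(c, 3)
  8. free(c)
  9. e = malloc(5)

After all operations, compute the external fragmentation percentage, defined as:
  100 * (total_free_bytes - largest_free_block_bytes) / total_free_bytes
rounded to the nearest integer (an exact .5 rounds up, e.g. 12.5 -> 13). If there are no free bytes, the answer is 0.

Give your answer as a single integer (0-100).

Answer: 11

Derivation:
Op 1: a = malloc(9) -> a = 0; heap: [0-8 ALLOC][9-26 FREE]
Op 2: free(a) -> (freed a); heap: [0-26 FREE]
Op 3: b = malloc(2) -> b = 0; heap: [0-1 ALLOC][2-26 FREE]
Op 4: free(b) -> (freed b); heap: [0-26 FREE]
Op 5: c = malloc(2) -> c = 0; heap: [0-1 ALLOC][2-26 FREE]
Op 6: d = malloc(4) -> d = 2; heap: [0-1 ALLOC][2-5 ALLOC][6-26 FREE]
Op 7: c = realloc(c, 3) -> c = 6; heap: [0-1 FREE][2-5 ALLOC][6-8 ALLOC][9-26 FREE]
Op 8: free(c) -> (freed c); heap: [0-1 FREE][2-5 ALLOC][6-26 FREE]
Op 9: e = malloc(5) -> e = 6; heap: [0-1 FREE][2-5 ALLOC][6-10 ALLOC][11-26 FREE]
Free blocks: [2 16] total_free=18 largest=16 -> 100*(18-16)/18 = 200/18 ≈ 11.111 -> rounds to 11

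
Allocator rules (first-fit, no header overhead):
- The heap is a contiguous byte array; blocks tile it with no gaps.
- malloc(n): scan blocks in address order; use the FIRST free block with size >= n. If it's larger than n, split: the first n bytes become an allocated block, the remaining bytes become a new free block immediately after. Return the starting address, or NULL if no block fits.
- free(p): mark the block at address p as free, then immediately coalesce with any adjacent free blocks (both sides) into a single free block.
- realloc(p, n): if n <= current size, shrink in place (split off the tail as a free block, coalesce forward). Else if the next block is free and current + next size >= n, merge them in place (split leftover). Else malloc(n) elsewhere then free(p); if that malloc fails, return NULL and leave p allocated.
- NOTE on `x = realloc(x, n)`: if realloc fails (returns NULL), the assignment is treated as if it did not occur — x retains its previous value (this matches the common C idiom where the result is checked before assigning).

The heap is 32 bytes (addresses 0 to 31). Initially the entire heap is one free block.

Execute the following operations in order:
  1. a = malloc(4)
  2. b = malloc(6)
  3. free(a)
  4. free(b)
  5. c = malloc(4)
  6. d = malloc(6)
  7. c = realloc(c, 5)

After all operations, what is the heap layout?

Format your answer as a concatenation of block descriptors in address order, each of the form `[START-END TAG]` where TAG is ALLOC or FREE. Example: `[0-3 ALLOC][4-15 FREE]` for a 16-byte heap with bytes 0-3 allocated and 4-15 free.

Op 1: a = malloc(4) -> a = 0; heap: [0-3 ALLOC][4-31 FREE]
Op 2: b = malloc(6) -> b = 4; heap: [0-3 ALLOC][4-9 ALLOC][10-31 FREE]
Op 3: free(a) -> (freed a); heap: [0-3 FREE][4-9 ALLOC][10-31 FREE]
Op 4: free(b) -> (freed b); heap: [0-31 FREE]
Op 5: c = malloc(4) -> c = 0; heap: [0-3 ALLOC][4-31 FREE]
Op 6: d = malloc(6) -> d = 4; heap: [0-3 ALLOC][4-9 ALLOC][10-31 FREE]
Op 7: c = realloc(c, 5) -> c = 10; heap: [0-3 FREE][4-9 ALLOC][10-14 ALLOC][15-31 FREE]

Answer: [0-3 FREE][4-9 ALLOC][10-14 ALLOC][15-31 FREE]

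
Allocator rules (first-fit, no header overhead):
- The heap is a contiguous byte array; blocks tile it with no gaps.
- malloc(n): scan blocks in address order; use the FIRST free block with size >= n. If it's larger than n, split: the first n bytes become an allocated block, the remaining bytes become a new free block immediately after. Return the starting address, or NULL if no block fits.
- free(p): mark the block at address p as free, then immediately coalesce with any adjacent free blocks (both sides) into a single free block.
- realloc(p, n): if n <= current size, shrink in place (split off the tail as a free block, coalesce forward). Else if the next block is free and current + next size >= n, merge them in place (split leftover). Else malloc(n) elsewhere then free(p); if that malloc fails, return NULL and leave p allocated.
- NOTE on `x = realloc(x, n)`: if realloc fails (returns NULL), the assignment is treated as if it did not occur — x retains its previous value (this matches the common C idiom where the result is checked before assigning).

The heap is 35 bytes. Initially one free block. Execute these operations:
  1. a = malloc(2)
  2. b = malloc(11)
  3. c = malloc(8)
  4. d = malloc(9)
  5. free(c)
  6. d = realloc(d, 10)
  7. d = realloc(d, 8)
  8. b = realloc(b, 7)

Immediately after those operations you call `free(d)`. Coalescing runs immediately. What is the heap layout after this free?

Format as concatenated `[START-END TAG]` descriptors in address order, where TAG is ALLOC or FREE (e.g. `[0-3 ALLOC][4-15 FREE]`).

Answer: [0-1 ALLOC][2-8 ALLOC][9-34 FREE]

Derivation:
Op 1: a = malloc(2) -> a = 0; heap: [0-1 ALLOC][2-34 FREE]
Op 2: b = malloc(11) -> b = 2; heap: [0-1 ALLOC][2-12 ALLOC][13-34 FREE]
Op 3: c = malloc(8) -> c = 13; heap: [0-1 ALLOC][2-12 ALLOC][13-20 ALLOC][21-34 FREE]
Op 4: d = malloc(9) -> d = 21; heap: [0-1 ALLOC][2-12 ALLOC][13-20 ALLOC][21-29 ALLOC][30-34 FREE]
Op 5: free(c) -> (freed c); heap: [0-1 ALLOC][2-12 ALLOC][13-20 FREE][21-29 ALLOC][30-34 FREE]
Op 6: d = realloc(d, 10) -> d = 21; heap: [0-1 ALLOC][2-12 ALLOC][13-20 FREE][21-30 ALLOC][31-34 FREE]
Op 7: d = realloc(d, 8) -> d = 21; heap: [0-1 ALLOC][2-12 ALLOC][13-20 FREE][21-28 ALLOC][29-34 FREE]
Op 8: b = realloc(b, 7) -> b = 2; heap: [0-1 ALLOC][2-8 ALLOC][9-20 FREE][21-28 ALLOC][29-34 FREE]
free(d): d = 21 -> block [21-28 ALLOC]; mark free, coalesce with adjacent free neighbors -> [0-1 ALLOC][2-8 ALLOC][9-34 FREE]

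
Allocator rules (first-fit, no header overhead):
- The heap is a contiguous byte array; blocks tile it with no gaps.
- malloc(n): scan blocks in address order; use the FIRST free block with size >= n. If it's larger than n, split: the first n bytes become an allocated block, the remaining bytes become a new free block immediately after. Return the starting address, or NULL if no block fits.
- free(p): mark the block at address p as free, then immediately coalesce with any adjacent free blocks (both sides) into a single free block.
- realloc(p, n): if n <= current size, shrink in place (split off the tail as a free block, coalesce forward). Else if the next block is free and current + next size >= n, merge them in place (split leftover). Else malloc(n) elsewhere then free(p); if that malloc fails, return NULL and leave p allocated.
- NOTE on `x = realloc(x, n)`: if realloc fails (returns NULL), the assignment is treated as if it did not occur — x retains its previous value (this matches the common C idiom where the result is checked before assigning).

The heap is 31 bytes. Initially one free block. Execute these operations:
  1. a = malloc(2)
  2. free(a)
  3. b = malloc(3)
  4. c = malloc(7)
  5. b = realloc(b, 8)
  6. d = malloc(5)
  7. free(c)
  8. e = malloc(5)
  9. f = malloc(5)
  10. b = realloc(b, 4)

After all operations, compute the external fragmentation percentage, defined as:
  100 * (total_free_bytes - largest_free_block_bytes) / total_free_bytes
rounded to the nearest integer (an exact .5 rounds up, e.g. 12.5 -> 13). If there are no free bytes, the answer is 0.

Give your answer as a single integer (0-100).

Op 1: a = malloc(2) -> a = 0; heap: [0-1 ALLOC][2-30 FREE]
Op 2: free(a) -> (freed a); heap: [0-30 FREE]
Op 3: b = malloc(3) -> b = 0; heap: [0-2 ALLOC][3-30 FREE]
Op 4: c = malloc(7) -> c = 3; heap: [0-2 ALLOC][3-9 ALLOC][10-30 FREE]
Op 5: b = realloc(b, 8) -> b = 10; heap: [0-2 FREE][3-9 ALLOC][10-17 ALLOC][18-30 FREE]
Op 6: d = malloc(5) -> d = 18; heap: [0-2 FREE][3-9 ALLOC][10-17 ALLOC][18-22 ALLOC][23-30 FREE]
Op 7: free(c) -> (freed c); heap: [0-9 FREE][10-17 ALLOC][18-22 ALLOC][23-30 FREE]
Op 8: e = malloc(5) -> e = 0; heap: [0-4 ALLOC][5-9 FREE][10-17 ALLOC][18-22 ALLOC][23-30 FREE]
Op 9: f = malloc(5) -> f = 5; heap: [0-4 ALLOC][5-9 ALLOC][10-17 ALLOC][18-22 ALLOC][23-30 FREE]
Op 10: b = realloc(b, 4) -> b = 10; heap: [0-4 ALLOC][5-9 ALLOC][10-13 ALLOC][14-17 FREE][18-22 ALLOC][23-30 FREE]
Free blocks: [4 8] total_free=12 largest=8 -> 100*(12-8)/12 = 400/12 ≈ 33.333 -> rounds to 33

Answer: 33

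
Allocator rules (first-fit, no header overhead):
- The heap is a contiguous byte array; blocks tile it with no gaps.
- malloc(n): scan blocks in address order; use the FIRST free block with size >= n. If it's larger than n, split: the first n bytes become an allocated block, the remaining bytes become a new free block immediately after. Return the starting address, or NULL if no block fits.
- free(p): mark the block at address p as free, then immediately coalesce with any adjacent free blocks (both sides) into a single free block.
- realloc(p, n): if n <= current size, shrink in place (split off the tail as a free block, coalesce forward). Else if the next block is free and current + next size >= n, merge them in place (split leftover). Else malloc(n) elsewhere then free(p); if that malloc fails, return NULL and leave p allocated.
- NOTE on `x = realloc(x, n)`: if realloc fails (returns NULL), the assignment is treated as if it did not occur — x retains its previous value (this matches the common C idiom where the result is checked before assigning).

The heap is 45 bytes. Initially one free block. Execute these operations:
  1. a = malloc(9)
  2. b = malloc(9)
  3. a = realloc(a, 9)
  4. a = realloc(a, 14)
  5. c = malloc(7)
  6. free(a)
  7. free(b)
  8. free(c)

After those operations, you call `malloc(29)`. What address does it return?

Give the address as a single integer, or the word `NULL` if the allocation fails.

Answer: 0

Derivation:
Op 1: a = malloc(9) -> a = 0; heap: [0-8 ALLOC][9-44 FREE]
Op 2: b = malloc(9) -> b = 9; heap: [0-8 ALLOC][9-17 ALLOC][18-44 FREE]
Op 3: a = realloc(a, 9) -> a = 0; heap: [0-8 ALLOC][9-17 ALLOC][18-44 FREE]
Op 4: a = realloc(a, 14) -> a = 18; heap: [0-8 FREE][9-17 ALLOC][18-31 ALLOC][32-44 FREE]
Op 5: c = malloc(7) -> c = 0; heap: [0-6 ALLOC][7-8 FREE][9-17 ALLOC][18-31 ALLOC][32-44 FREE]
Op 6: free(a) -> (freed a); heap: [0-6 ALLOC][7-8 FREE][9-17 ALLOC][18-44 FREE]
Op 7: free(b) -> (freed b); heap: [0-6 ALLOC][7-44 FREE]
Op 8: free(c) -> (freed c); heap: [0-44 FREE]
malloc(29): first-fit scan over [0-44 FREE] -> 0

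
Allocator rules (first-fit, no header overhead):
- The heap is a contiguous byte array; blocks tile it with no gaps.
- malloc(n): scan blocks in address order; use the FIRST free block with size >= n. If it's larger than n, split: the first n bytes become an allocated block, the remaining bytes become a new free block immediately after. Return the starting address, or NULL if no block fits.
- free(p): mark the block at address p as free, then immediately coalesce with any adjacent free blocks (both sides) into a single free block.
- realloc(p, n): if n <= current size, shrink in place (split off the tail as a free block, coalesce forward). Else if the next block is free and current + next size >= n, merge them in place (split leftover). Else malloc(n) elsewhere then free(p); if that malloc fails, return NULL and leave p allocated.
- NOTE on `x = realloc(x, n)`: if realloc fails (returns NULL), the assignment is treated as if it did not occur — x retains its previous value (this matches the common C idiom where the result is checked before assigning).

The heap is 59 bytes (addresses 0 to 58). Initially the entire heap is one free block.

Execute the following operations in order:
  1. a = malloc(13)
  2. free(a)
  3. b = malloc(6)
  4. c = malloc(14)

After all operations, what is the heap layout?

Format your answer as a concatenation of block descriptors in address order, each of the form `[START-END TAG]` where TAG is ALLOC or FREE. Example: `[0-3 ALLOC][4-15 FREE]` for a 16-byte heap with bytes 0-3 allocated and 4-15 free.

Answer: [0-5 ALLOC][6-19 ALLOC][20-58 FREE]

Derivation:
Op 1: a = malloc(13) -> a = 0; heap: [0-12 ALLOC][13-58 FREE]
Op 2: free(a) -> (freed a); heap: [0-58 FREE]
Op 3: b = malloc(6) -> b = 0; heap: [0-5 ALLOC][6-58 FREE]
Op 4: c = malloc(14) -> c = 6; heap: [0-5 ALLOC][6-19 ALLOC][20-58 FREE]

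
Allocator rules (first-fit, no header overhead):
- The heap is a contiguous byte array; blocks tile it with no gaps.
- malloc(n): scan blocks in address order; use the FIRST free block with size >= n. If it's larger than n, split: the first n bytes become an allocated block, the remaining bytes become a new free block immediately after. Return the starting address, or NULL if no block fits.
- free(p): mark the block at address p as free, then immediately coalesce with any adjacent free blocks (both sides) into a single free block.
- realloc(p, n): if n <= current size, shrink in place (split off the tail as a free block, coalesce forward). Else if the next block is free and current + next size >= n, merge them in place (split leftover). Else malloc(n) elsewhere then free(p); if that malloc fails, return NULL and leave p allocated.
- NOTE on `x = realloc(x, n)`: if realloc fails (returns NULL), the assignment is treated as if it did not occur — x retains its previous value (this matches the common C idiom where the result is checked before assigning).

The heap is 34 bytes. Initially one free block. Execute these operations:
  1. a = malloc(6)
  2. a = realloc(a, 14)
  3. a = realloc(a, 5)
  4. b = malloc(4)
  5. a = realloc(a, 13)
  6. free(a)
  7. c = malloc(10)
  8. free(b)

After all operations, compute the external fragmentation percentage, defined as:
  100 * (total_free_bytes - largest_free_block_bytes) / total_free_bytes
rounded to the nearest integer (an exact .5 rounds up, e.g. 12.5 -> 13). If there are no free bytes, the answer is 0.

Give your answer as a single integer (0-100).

Op 1: a = malloc(6) -> a = 0; heap: [0-5 ALLOC][6-33 FREE]
Op 2: a = realloc(a, 14) -> a = 0; heap: [0-13 ALLOC][14-33 FREE]
Op 3: a = realloc(a, 5) -> a = 0; heap: [0-4 ALLOC][5-33 FREE]
Op 4: b = malloc(4) -> b = 5; heap: [0-4 ALLOC][5-8 ALLOC][9-33 FREE]
Op 5: a = realloc(a, 13) -> a = 9; heap: [0-4 FREE][5-8 ALLOC][9-21 ALLOC][22-33 FREE]
Op 6: free(a) -> (freed a); heap: [0-4 FREE][5-8 ALLOC][9-33 FREE]
Op 7: c = malloc(10) -> c = 9; heap: [0-4 FREE][5-8 ALLOC][9-18 ALLOC][19-33 FREE]
Op 8: free(b) -> (freed b); heap: [0-8 FREE][9-18 ALLOC][19-33 FREE]
Free blocks: [9 15] total_free=24 largest=15 -> 100*(24-15)/24 = 900/24 = 37.5 -> rounds to 38

Answer: 38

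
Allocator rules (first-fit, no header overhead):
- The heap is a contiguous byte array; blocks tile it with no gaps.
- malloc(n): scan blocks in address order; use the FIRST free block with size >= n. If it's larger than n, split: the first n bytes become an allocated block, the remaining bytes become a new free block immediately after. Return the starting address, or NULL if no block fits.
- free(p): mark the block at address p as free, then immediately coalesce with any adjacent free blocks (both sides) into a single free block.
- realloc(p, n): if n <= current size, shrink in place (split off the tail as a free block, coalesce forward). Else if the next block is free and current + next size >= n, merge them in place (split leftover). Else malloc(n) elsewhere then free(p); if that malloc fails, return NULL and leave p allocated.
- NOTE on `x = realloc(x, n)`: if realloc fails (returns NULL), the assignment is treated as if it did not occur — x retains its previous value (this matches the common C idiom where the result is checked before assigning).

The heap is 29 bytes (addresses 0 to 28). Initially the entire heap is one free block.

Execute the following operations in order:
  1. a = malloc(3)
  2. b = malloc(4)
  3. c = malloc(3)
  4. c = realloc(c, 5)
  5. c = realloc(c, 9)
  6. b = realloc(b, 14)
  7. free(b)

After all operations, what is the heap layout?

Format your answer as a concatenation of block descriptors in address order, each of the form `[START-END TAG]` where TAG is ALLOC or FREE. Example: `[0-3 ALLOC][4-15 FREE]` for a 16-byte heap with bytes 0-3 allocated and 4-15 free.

Op 1: a = malloc(3) -> a = 0; heap: [0-2 ALLOC][3-28 FREE]
Op 2: b = malloc(4) -> b = 3; heap: [0-2 ALLOC][3-6 ALLOC][7-28 FREE]
Op 3: c = malloc(3) -> c = 7; heap: [0-2 ALLOC][3-6 ALLOC][7-9 ALLOC][10-28 FREE]
Op 4: c = realloc(c, 5) -> c = 7; heap: [0-2 ALLOC][3-6 ALLOC][7-11 ALLOC][12-28 FREE]
Op 5: c = realloc(c, 9) -> c = 7; heap: [0-2 ALLOC][3-6 ALLOC][7-15 ALLOC][16-28 FREE]
Op 6: b = realloc(b, 14) -> NULL (b unchanged); heap: [0-2 ALLOC][3-6 ALLOC][7-15 ALLOC][16-28 FREE]
Op 7: free(b) -> (freed b); heap: [0-2 ALLOC][3-6 FREE][7-15 ALLOC][16-28 FREE]

Answer: [0-2 ALLOC][3-6 FREE][7-15 ALLOC][16-28 FREE]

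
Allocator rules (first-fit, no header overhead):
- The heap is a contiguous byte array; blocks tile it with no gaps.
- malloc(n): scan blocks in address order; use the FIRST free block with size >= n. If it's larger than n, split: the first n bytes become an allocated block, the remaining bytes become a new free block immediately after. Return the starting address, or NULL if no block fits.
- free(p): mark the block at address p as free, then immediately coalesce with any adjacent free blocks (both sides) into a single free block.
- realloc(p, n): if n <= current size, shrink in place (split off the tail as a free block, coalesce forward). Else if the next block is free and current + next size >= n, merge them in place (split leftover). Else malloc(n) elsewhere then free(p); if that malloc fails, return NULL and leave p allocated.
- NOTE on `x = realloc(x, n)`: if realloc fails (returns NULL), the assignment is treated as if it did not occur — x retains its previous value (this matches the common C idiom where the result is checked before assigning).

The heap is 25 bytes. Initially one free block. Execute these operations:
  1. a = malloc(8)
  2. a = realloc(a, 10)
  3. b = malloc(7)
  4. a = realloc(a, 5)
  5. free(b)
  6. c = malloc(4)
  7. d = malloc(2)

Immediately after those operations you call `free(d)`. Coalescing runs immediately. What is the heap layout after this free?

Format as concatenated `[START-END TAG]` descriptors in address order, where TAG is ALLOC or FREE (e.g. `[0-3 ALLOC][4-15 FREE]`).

Answer: [0-4 ALLOC][5-8 ALLOC][9-24 FREE]

Derivation:
Op 1: a = malloc(8) -> a = 0; heap: [0-7 ALLOC][8-24 FREE]
Op 2: a = realloc(a, 10) -> a = 0; heap: [0-9 ALLOC][10-24 FREE]
Op 3: b = malloc(7) -> b = 10; heap: [0-9 ALLOC][10-16 ALLOC][17-24 FREE]
Op 4: a = realloc(a, 5) -> a = 0; heap: [0-4 ALLOC][5-9 FREE][10-16 ALLOC][17-24 FREE]
Op 5: free(b) -> (freed b); heap: [0-4 ALLOC][5-24 FREE]
Op 6: c = malloc(4) -> c = 5; heap: [0-4 ALLOC][5-8 ALLOC][9-24 FREE]
Op 7: d = malloc(2) -> d = 9; heap: [0-4 ALLOC][5-8 ALLOC][9-10 ALLOC][11-24 FREE]
free(d): d = 9 -> block [9-10 ALLOC]; mark free, coalesce with adjacent free neighbors -> [0-4 ALLOC][5-8 ALLOC][9-24 FREE]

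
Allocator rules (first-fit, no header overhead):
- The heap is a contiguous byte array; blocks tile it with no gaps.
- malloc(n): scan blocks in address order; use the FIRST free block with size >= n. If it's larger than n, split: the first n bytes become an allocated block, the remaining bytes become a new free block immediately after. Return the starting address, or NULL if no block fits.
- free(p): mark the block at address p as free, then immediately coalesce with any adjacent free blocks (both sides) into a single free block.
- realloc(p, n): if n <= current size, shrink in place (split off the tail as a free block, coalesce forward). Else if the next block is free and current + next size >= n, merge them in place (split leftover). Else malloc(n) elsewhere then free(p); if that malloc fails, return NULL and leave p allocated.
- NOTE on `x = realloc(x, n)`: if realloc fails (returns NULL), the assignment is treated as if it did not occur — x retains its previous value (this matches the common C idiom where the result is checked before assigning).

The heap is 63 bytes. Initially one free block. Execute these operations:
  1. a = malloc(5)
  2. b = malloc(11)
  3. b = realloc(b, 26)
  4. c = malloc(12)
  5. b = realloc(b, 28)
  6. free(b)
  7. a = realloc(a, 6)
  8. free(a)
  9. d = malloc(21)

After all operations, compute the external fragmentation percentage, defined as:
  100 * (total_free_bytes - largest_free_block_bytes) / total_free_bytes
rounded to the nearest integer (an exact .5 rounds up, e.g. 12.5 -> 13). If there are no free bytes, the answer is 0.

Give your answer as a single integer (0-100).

Op 1: a = malloc(5) -> a = 0; heap: [0-4 ALLOC][5-62 FREE]
Op 2: b = malloc(11) -> b = 5; heap: [0-4 ALLOC][5-15 ALLOC][16-62 FREE]
Op 3: b = realloc(b, 26) -> b = 5; heap: [0-4 ALLOC][5-30 ALLOC][31-62 FREE]
Op 4: c = malloc(12) -> c = 31; heap: [0-4 ALLOC][5-30 ALLOC][31-42 ALLOC][43-62 FREE]
Op 5: b = realloc(b, 28) -> NULL (b unchanged); heap: [0-4 ALLOC][5-30 ALLOC][31-42 ALLOC][43-62 FREE]
Op 6: free(b) -> (freed b); heap: [0-4 ALLOC][5-30 FREE][31-42 ALLOC][43-62 FREE]
Op 7: a = realloc(a, 6) -> a = 0; heap: [0-5 ALLOC][6-30 FREE][31-42 ALLOC][43-62 FREE]
Op 8: free(a) -> (freed a); heap: [0-30 FREE][31-42 ALLOC][43-62 FREE]
Op 9: d = malloc(21) -> d = 0; heap: [0-20 ALLOC][21-30 FREE][31-42 ALLOC][43-62 FREE]
Free blocks: [10 20] total_free=30 largest=20 -> 100*(30-20)/30 = 1000/30 ≈ 33.333 -> rounds to 33

Answer: 33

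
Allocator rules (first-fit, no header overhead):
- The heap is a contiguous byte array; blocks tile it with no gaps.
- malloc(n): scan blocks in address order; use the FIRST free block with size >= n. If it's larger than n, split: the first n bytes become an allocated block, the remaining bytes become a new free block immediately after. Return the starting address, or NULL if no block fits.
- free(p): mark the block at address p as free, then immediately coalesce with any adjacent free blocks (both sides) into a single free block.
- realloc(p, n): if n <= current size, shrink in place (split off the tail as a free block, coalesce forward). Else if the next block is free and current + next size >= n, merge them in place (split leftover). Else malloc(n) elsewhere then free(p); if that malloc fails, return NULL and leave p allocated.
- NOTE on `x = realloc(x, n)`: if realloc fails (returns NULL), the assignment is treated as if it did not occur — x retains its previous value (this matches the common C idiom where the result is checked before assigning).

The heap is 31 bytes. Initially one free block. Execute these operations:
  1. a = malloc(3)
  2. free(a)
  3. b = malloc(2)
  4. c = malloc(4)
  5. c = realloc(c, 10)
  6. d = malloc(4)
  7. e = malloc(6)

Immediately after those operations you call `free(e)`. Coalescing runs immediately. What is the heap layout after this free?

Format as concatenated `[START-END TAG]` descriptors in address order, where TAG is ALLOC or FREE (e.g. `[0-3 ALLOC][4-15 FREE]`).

Answer: [0-1 ALLOC][2-11 ALLOC][12-15 ALLOC][16-30 FREE]

Derivation:
Op 1: a = malloc(3) -> a = 0; heap: [0-2 ALLOC][3-30 FREE]
Op 2: free(a) -> (freed a); heap: [0-30 FREE]
Op 3: b = malloc(2) -> b = 0; heap: [0-1 ALLOC][2-30 FREE]
Op 4: c = malloc(4) -> c = 2; heap: [0-1 ALLOC][2-5 ALLOC][6-30 FREE]
Op 5: c = realloc(c, 10) -> c = 2; heap: [0-1 ALLOC][2-11 ALLOC][12-30 FREE]
Op 6: d = malloc(4) -> d = 12; heap: [0-1 ALLOC][2-11 ALLOC][12-15 ALLOC][16-30 FREE]
Op 7: e = malloc(6) -> e = 16; heap: [0-1 ALLOC][2-11 ALLOC][12-15 ALLOC][16-21 ALLOC][22-30 FREE]
free(e): e = 16 -> block [16-21 ALLOC]; mark free, coalesce with adjacent free neighbors -> [0-1 ALLOC][2-11 ALLOC][12-15 ALLOC][16-30 FREE]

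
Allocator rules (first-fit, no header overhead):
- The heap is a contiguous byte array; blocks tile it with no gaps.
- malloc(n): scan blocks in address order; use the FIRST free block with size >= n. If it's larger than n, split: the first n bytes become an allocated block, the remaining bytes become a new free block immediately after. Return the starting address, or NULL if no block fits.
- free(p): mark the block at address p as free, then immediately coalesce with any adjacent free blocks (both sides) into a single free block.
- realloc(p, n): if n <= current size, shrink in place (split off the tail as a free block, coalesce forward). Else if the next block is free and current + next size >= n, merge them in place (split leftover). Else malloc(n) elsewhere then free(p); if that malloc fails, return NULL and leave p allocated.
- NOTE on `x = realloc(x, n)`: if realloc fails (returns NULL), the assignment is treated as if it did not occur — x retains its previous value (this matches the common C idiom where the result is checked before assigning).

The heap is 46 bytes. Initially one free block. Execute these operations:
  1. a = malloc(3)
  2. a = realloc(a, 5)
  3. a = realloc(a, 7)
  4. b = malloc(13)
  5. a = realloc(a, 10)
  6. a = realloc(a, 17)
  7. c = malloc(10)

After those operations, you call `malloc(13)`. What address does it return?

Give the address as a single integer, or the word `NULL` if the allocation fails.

Op 1: a = malloc(3) -> a = 0; heap: [0-2 ALLOC][3-45 FREE]
Op 2: a = realloc(a, 5) -> a = 0; heap: [0-4 ALLOC][5-45 FREE]
Op 3: a = realloc(a, 7) -> a = 0; heap: [0-6 ALLOC][7-45 FREE]
Op 4: b = malloc(13) -> b = 7; heap: [0-6 ALLOC][7-19 ALLOC][20-45 FREE]
Op 5: a = realloc(a, 10) -> a = 20; heap: [0-6 FREE][7-19 ALLOC][20-29 ALLOC][30-45 FREE]
Op 6: a = realloc(a, 17) -> a = 20; heap: [0-6 FREE][7-19 ALLOC][20-36 ALLOC][37-45 FREE]
Op 7: c = malloc(10) -> c = NULL; heap: [0-6 FREE][7-19 ALLOC][20-36 ALLOC][37-45 FREE]
malloc(13): first-fit scan over [0-6 FREE][7-19 ALLOC][20-36 ALLOC][37-45 FREE] -> NULL

Answer: NULL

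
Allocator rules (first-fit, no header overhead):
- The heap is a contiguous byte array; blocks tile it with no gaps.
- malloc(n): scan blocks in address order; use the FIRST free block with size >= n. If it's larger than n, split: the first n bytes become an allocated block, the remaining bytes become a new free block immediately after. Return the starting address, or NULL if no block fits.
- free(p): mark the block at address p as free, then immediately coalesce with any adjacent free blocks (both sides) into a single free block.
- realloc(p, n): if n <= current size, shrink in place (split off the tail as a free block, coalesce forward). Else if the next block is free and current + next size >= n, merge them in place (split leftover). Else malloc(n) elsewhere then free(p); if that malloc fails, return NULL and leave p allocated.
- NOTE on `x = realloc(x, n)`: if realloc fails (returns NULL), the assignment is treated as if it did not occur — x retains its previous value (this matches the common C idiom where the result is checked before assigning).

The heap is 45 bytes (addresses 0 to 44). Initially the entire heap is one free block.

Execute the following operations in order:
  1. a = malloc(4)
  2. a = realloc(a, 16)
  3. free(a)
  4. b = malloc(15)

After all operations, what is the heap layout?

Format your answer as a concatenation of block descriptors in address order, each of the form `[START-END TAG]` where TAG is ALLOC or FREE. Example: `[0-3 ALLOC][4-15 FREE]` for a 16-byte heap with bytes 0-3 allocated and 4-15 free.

Op 1: a = malloc(4) -> a = 0; heap: [0-3 ALLOC][4-44 FREE]
Op 2: a = realloc(a, 16) -> a = 0; heap: [0-15 ALLOC][16-44 FREE]
Op 3: free(a) -> (freed a); heap: [0-44 FREE]
Op 4: b = malloc(15) -> b = 0; heap: [0-14 ALLOC][15-44 FREE]

Answer: [0-14 ALLOC][15-44 FREE]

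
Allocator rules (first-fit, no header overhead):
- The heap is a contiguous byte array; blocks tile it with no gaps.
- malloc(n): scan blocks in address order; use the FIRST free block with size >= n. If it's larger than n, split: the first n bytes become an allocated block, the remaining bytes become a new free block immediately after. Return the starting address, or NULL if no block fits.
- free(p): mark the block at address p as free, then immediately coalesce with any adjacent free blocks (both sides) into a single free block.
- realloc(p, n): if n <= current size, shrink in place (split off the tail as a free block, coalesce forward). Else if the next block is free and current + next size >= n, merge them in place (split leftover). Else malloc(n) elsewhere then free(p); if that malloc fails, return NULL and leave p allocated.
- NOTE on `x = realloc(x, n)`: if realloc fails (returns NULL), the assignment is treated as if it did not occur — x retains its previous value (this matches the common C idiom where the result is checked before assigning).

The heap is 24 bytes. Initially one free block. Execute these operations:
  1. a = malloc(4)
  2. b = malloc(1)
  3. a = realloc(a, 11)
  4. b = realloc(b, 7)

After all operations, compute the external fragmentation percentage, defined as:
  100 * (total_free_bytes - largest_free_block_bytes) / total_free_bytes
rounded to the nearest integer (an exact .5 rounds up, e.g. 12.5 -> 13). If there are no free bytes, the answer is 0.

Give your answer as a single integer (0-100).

Answer: 17

Derivation:
Op 1: a = malloc(4) -> a = 0; heap: [0-3 ALLOC][4-23 FREE]
Op 2: b = malloc(1) -> b = 4; heap: [0-3 ALLOC][4-4 ALLOC][5-23 FREE]
Op 3: a = realloc(a, 11) -> a = 5; heap: [0-3 FREE][4-4 ALLOC][5-15 ALLOC][16-23 FREE]
Op 4: b = realloc(b, 7) -> b = 16; heap: [0-4 FREE][5-15 ALLOC][16-22 ALLOC][23-23 FREE]
Free blocks: [5 1] total_free=6 largest=5 -> 100*(6-5)/6 = 100/6 ≈ 16.667 -> rounds to 17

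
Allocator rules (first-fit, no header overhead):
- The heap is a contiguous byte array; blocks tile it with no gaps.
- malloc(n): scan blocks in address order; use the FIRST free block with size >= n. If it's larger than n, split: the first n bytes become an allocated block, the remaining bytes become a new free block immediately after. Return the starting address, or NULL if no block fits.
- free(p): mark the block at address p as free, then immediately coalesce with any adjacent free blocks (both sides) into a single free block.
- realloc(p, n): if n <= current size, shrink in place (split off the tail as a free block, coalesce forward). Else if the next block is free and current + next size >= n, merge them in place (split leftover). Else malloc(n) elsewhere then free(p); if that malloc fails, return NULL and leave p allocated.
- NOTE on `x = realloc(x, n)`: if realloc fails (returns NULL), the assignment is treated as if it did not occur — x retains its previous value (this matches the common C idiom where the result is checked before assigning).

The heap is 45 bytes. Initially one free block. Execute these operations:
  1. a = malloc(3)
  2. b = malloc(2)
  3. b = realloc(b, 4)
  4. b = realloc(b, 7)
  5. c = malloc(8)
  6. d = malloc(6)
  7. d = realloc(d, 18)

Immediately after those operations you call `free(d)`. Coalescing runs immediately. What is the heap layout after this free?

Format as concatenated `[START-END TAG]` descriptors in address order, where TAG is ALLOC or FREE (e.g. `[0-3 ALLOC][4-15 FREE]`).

Op 1: a = malloc(3) -> a = 0; heap: [0-2 ALLOC][3-44 FREE]
Op 2: b = malloc(2) -> b = 3; heap: [0-2 ALLOC][3-4 ALLOC][5-44 FREE]
Op 3: b = realloc(b, 4) -> b = 3; heap: [0-2 ALLOC][3-6 ALLOC][7-44 FREE]
Op 4: b = realloc(b, 7) -> b = 3; heap: [0-2 ALLOC][3-9 ALLOC][10-44 FREE]
Op 5: c = malloc(8) -> c = 10; heap: [0-2 ALLOC][3-9 ALLOC][10-17 ALLOC][18-44 FREE]
Op 6: d = malloc(6) -> d = 18; heap: [0-2 ALLOC][3-9 ALLOC][10-17 ALLOC][18-23 ALLOC][24-44 FREE]
Op 7: d = realloc(d, 18) -> d = 18; heap: [0-2 ALLOC][3-9 ALLOC][10-17 ALLOC][18-35 ALLOC][36-44 FREE]
free(d): d = 18 -> block [18-35 ALLOC]; mark free, coalesce with adjacent free neighbors -> [0-2 ALLOC][3-9 ALLOC][10-17 ALLOC][18-44 FREE]

Answer: [0-2 ALLOC][3-9 ALLOC][10-17 ALLOC][18-44 FREE]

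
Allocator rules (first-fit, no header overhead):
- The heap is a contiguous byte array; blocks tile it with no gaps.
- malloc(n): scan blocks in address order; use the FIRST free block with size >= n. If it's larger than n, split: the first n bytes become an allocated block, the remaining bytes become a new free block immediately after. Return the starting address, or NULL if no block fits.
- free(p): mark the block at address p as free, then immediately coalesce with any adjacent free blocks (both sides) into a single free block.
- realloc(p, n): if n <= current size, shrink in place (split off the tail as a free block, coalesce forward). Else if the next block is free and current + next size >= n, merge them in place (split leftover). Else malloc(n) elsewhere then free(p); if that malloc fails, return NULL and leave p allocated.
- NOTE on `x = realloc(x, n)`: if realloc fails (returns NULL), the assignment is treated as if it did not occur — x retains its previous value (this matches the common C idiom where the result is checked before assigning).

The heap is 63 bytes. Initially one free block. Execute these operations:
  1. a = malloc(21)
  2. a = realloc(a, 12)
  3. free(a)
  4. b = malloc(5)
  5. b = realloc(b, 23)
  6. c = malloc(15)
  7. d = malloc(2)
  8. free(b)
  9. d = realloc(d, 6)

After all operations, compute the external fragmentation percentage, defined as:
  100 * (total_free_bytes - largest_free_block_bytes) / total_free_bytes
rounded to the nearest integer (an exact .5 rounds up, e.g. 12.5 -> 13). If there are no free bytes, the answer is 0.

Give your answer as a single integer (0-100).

Op 1: a = malloc(21) -> a = 0; heap: [0-20 ALLOC][21-62 FREE]
Op 2: a = realloc(a, 12) -> a = 0; heap: [0-11 ALLOC][12-62 FREE]
Op 3: free(a) -> (freed a); heap: [0-62 FREE]
Op 4: b = malloc(5) -> b = 0; heap: [0-4 ALLOC][5-62 FREE]
Op 5: b = realloc(b, 23) -> b = 0; heap: [0-22 ALLOC][23-62 FREE]
Op 6: c = malloc(15) -> c = 23; heap: [0-22 ALLOC][23-37 ALLOC][38-62 FREE]
Op 7: d = malloc(2) -> d = 38; heap: [0-22 ALLOC][23-37 ALLOC][38-39 ALLOC][40-62 FREE]
Op 8: free(b) -> (freed b); heap: [0-22 FREE][23-37 ALLOC][38-39 ALLOC][40-62 FREE]
Op 9: d = realloc(d, 6) -> d = 38; heap: [0-22 FREE][23-37 ALLOC][38-43 ALLOC][44-62 FREE]
Free blocks: [23 19] total_free=42 largest=23 -> 100*(42-23)/42 = 1900/42 ≈ 45.238 -> rounds to 45

Answer: 45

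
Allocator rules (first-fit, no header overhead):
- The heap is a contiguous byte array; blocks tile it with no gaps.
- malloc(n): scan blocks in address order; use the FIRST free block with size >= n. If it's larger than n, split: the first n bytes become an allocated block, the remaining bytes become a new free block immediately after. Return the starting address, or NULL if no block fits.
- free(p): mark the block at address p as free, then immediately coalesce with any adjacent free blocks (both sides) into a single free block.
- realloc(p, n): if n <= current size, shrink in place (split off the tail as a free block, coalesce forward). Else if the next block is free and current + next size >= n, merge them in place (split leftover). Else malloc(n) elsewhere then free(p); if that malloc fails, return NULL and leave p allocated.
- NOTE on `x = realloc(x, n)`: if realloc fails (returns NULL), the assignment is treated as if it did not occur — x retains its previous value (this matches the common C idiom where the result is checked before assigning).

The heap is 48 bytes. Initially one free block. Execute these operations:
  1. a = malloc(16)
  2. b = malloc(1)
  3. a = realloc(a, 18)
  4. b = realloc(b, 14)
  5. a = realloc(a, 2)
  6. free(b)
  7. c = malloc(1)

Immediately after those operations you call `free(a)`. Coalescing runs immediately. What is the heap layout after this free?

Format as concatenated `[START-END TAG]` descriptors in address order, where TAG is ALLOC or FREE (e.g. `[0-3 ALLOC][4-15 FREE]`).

Answer: [0-0 ALLOC][1-47 FREE]

Derivation:
Op 1: a = malloc(16) -> a = 0; heap: [0-15 ALLOC][16-47 FREE]
Op 2: b = malloc(1) -> b = 16; heap: [0-15 ALLOC][16-16 ALLOC][17-47 FREE]
Op 3: a = realloc(a, 18) -> a = 17; heap: [0-15 FREE][16-16 ALLOC][17-34 ALLOC][35-47 FREE]
Op 4: b = realloc(b, 14) -> b = 0; heap: [0-13 ALLOC][14-16 FREE][17-34 ALLOC][35-47 FREE]
Op 5: a = realloc(a, 2) -> a = 17; heap: [0-13 ALLOC][14-16 FREE][17-18 ALLOC][19-47 FREE]
Op 6: free(b) -> (freed b); heap: [0-16 FREE][17-18 ALLOC][19-47 FREE]
Op 7: c = malloc(1) -> c = 0; heap: [0-0 ALLOC][1-16 FREE][17-18 ALLOC][19-47 FREE]
free(a): a = 17 -> block [17-18 ALLOC]; mark free, coalesce with adjacent free neighbors -> [0-0 ALLOC][1-47 FREE]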